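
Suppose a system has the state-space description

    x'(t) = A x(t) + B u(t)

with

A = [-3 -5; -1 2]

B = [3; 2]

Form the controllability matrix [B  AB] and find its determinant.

AB = [[-19], [1]]
Controllability matrix C = [B  AB] = [[3, -19], [2, 1]]
det(C) = 3·1 - (-19)·2 = 3 - (-38) = 41
Since det(C) ≠ 0, rank(C) = 2 and the system is completely controllable.

41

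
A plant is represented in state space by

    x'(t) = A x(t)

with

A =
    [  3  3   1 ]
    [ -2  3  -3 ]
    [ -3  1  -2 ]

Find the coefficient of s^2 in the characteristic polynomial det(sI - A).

-4

Expand det(sI - A) for the 3×3 matrix.
p(s) = s^3 - 4s^2 + 9s - 13.
(Check: constant term = det(-A) = (-1)^3 det A = -13; coefficient of s^2 = -tr A = -4.)
The coefficient of s^2 is -4.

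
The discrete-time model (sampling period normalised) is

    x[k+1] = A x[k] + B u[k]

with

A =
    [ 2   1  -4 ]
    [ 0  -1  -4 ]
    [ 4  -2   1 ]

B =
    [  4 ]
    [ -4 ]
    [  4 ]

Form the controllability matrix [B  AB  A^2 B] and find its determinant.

25088

AB = [[-12], [-12], [28]]
A^2B = [[-148], [-100], [4]]
Controllability matrix C = [B  AB  A^2B] = [[4, -12, -148], [-4, -12, -100], [4, 28, 4]]
Expanding along the first row, det(C) = 4·((-12)·4 - (-100)·28) - (-12)·((-4)·4 - (-100)·4) + (-148)·((-4)·28 - (-12)·4) = 4·2752 - (-12)·384 + (-148)·(-64) = 25088
Since det(C) ≠ 0, rank(C) = 3 and the system is completely controllable.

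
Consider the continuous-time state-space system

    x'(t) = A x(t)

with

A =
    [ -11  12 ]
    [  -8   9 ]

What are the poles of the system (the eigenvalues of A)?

-3, 1

det(sI - A) = s^2 - (tr A)s + det A, with tr A = (-11) + 9 = -2 and det A = (-11)·9 - 12·(-8) = -99 - (-96) = -3.
So p(s) = det(sI - A) = s^2 + 2s - 3.
Factor s^2 + 2s - 3: two numbers with sum -2 and product -3 are 1 and -3, so s^2 + 2s - 3 = (s - 1)(s + 3).
Hence p(s) = (s - 1) (s + 3), with roots -3, 1.
At least one eigenvalue has non-negative real part, so the system is not asymptotically stable.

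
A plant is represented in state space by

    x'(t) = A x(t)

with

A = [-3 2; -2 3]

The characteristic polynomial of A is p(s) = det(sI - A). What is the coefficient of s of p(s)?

0

For a 2×2 matrix, det(sI - A) = s^2 - (tr A)s + det A.
tr A = 0, det A = -5.
So p(s) = s^2 - 5.
The coefficient of s is 0.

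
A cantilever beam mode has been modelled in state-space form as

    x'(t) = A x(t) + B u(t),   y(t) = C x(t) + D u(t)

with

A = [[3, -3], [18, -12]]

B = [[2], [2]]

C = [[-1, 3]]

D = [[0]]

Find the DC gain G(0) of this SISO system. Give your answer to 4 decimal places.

4.0000

G(0) = C(-A)^{-1}B + D = -C A^{-1} B + D.
det A = 18, so A^{-1} = (1/18)·adj(A) = [[-2/3, 1/6], [-1, 1/6]]
A^{-1} B = [-1, -5/3]^T
C A^{-1} B = -4
G(0) = D - C A^{-1} B = 0 - (-4) = 4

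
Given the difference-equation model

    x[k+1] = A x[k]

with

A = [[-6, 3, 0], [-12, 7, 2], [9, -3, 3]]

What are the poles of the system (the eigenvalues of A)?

det(zI - A) = z^3 - (tr A)z^2 + (M11 + M22 + M33)z - det A, where Mii is the 2×2 principal minor of A obtained by deleting row i and column i.
tr A = (-6) + 7 + 3 = 4; M11 = 7·3 - 2·(-3) = 21 - (-6) = 27; M22 = (-6)·3 - 0·9 = -18 - 0 = -18; M33 = (-6)·7 - 3·(-12) = -42 - (-36) = -6; sum of minors = 3.
det A = (-6)·(7·3 - 2·(-3)) - 3·((-12)·3 - 2·9) + 0·((-12)·(-3) - 7·9) = (-6)·27 - 3·(-54) + 0·(-27) = 0.
So p(z) = det(zI - A) = z^3 - 4z^2 + 3z.
The constant term is 0, so p(z) = z(z^2 - 4z + 3).
Factor z^2 - 4z + 3: two numbers with sum 4 and product 3 are 3 and 1, so z^2 - 4z + 3 = (z - 3)(z - 1).
Hence p(z) = z (z - 3) (z - 1), with roots 0, 1, 3.

0, 1, 3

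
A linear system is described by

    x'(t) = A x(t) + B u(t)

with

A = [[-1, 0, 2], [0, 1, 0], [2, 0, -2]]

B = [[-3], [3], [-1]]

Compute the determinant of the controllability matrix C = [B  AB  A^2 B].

AB = [[1], [3], [-4]]
A^2B = [[-9], [3], [10]]
Controllability matrix C = [B  AB  A^2B] = [[-3, 1, -9], [3, 3, 3], [-1, -4, 10]]
Expanding along the first row, det(C) = (-3)·(3·10 - 3·(-4)) - 1·(3·10 - 3·(-1)) + (-9)·(3·(-4) - 3·(-1)) = (-3)·42 - 1·33 + (-9)·(-9) = -78
Since det(C) ≠ 0, rank(C) = 3 and the system is completely controllable.

-78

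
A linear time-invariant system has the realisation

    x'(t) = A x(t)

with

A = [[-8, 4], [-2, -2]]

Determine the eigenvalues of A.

-6, -4

det(sI - A) = s^2 - (tr A)s + det A, with tr A = (-8) + (-2) = -10 and det A = (-8)·(-2) - 4·(-2) = 16 - (-8) = 24.
So p(s) = det(sI - A) = s^2 + 10s + 24.
Factor s^2 + 10s + 24: two numbers with sum -10 and product 24 are -4 and -6, so s^2 + 10s + 24 = (s + 4)(s + 6).
Hence p(s) = (s + 4) (s + 6), with roots -6, -4.
All eigenvalues have negative real part, so the system is asymptotically stable.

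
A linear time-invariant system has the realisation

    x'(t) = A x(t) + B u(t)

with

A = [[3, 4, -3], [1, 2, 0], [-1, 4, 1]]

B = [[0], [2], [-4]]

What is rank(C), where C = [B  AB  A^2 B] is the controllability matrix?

3

AB = [[20], [4], [4]]
A^2B = [[64], [28], [0]]
Controllability matrix C = [B  AB  A^2B] = [[0, 20, 64], [2, 4, 28], [-4, 4, 0]]
det(C) = 0·(4·0 - 28·4) - 20·(2·0 - 28·(-4)) + 64·(2·4 - 4·(-4)) = 0·(-112) - 20·112 + 64·24 = -704 ≠ 0, so rank(C) = 3.
rank(C) = 3 = n, so the pair (A, B) is completely controllable.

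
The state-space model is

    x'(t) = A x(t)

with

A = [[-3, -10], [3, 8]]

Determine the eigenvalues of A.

2, 3

det(sI - A) = s^2 - (tr A)s + det A, with tr A = (-3) + 8 = 5 and det A = (-3)·8 - (-10)·3 = -24 - (-30) = 6.
So p(s) = det(sI - A) = s^2 - 5s + 6.
Factor s^2 - 5s + 6: two numbers with sum 5 and product 6 are 3 and 2, so s^2 - 5s + 6 = (s - 3)(s - 2).
Hence p(s) = (s - 3) (s - 2), with roots 2, 3.
At least one eigenvalue has non-negative real part, so the system is not asymptotically stable.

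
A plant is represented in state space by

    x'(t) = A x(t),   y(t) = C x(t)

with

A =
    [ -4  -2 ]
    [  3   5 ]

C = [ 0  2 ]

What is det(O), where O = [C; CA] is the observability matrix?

CA = [[6, 10]]
Observability matrix O = [C; CA] = [[0, 2], [6, 10]]
det(O) = 0·10 - 2·6 = 0 - 12 = -12
Since det(O) ≠ 0, rank(O) = 2 and the system is completely observable.

-12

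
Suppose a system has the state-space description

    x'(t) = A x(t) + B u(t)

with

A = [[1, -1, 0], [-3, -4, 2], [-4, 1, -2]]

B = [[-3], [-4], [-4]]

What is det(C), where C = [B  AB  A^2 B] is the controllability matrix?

-887

AB = [[1], [17], [16]]
A^2B = [[-16], [-39], [-19]]
Controllability matrix C = [B  AB  A^2B] = [[-3, 1, -16], [-4, 17, -39], [-4, 16, -19]]
Expanding along the first row, det(C) = (-3)·(17·(-19) - (-39)·16) - 1·((-4)·(-19) - (-39)·(-4)) + (-16)·((-4)·16 - 17·(-4)) = (-3)·301 - 1·(-80) + (-16)·4 = -887
Since det(C) ≠ 0, rank(C) = 3 and the system is completely controllable.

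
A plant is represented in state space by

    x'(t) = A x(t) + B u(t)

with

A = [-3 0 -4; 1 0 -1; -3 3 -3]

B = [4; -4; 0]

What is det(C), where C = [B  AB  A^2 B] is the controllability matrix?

9984

AB = [[-12], [4], [-24]]
A^2B = [[132], [12], [120]]
Controllability matrix C = [B  AB  A^2B] = [[4, -12, 132], [-4, 4, 12], [0, -24, 120]]
Expanding along the first row, det(C) = 4·(4·120 - 12·(-24)) - (-12)·((-4)·120 - 12·0) + 132·((-4)·(-24) - 4·0) = 4·768 - (-12)·(-480) + 132·96 = 9984
Since det(C) ≠ 0, rank(C) = 3 and the system is completely controllable.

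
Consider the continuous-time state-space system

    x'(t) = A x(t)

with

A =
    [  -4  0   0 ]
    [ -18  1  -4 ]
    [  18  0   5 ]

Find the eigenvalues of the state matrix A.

det(sI - A) = s^3 - (tr A)s^2 + (M11 + M22 + M33)s - det A, where Mii is the 2×2 principal minor of A obtained by deleting row i and column i.
tr A = (-4) + 1 + 5 = 2; M11 = 1·5 - (-4)·0 = 5 - 0 = 5; M22 = (-4)·5 - 0·18 = -20 - 0 = -20; M33 = (-4)·1 - 0·(-18) = -4 - 0 = -4; sum of minors = -19.
det A = (-4)·(1·5 - (-4)·0) - 0·((-18)·5 - (-4)·18) + 0·((-18)·0 - 1·18) = (-4)·5 - 0·(-18) + 0·(-18) = -20.
So p(s) = det(sI - A) = s^3 - 2s^2 - 19s + 20.
Rational-root test: any integer root divides 20. Testing small divisors, s = 1 works: p(1) = 1 + (-2) + (-19) + 20 = 0, so (s - 1) is a factor.
Dividing, p(s) = (s - 1)(s^2 - s - 20).
Factor s^2 - s - 20: two numbers with sum 1 and product -20 are 5 and -4, so s^2 - s - 20 = (s - 5)(s + 4).
Hence p(s) = (s - 5) (s - 1) (s + 4), with roots -4, 1, 5.
At least one eigenvalue has non-negative real part, so the system is not asymptotically stable.

-4, 1, 5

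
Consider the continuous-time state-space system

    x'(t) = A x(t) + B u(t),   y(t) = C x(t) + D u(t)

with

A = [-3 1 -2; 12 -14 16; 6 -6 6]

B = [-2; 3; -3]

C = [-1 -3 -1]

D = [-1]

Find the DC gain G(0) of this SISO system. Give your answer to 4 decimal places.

13.8333

G(0) = C(-A)^{-1}B + D = -C A^{-1} B + D.
det A = -36, so A^{-1} = (1/-36)·adj(A) = [[-1/3, -1/6, 1/3], [-2/3, 1/6, -2/3], [-1/3, 1/3, -5/6]]
A^{-1} B = [-5/6, 23/6, 25/6]^T
C A^{-1} B = -89/6
G(0) = D - C A^{-1} B = -1 - (-89/6) = 83/6 ≈ 13.8333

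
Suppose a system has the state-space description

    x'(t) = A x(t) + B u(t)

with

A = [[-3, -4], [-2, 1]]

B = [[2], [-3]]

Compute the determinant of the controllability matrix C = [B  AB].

4

AB = [[6], [-7]]
Controllability matrix C = [B  AB] = [[2, 6], [-3, -7]]
det(C) = 2·(-7) - 6·(-3) = -14 - (-18) = 4
Since det(C) ≠ 0, rank(C) = 2 and the system is completely controllable.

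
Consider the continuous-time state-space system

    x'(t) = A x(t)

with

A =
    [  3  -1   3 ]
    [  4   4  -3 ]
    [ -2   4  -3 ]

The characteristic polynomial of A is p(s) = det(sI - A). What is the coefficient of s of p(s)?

Expand det(sI - A) for the 3×3 matrix.
p(s) = s^3 - 4s^2 + 13s - 54.
(Check: constant term = det(-A) = (-1)^3 det A = -54; coefficient of s^2 = -tr A = -4.)
The coefficient of s is 13.

13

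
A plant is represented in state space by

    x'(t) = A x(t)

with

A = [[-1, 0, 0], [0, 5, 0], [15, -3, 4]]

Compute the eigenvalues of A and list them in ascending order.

-1, 4, 5

det(sI - A) = s^3 - (tr A)s^2 + (M11 + M22 + M33)s - det A, where Mii is the 2×2 principal minor of A obtained by deleting row i and column i.
tr A = (-1) + 5 + 4 = 8; M11 = 5·4 - 0·(-3) = 20 - 0 = 20; M22 = (-1)·4 - 0·15 = -4 - 0 = -4; M33 = (-1)·5 - 0·0 = -5 - 0 = -5; sum of minors = 11.
det A = (-1)·(5·4 - 0·(-3)) - 0·(0·4 - 0·15) + 0·(0·(-3) - 5·15) = (-1)·20 - 0·0 + 0·(-75) = -20.
So p(s) = det(sI - A) = s^3 - 8s^2 + 11s + 20.
Rational-root test: any integer root divides 20. Testing small divisors, s = -1 works: p(-1) = -1 + (-8) + (-11) + 20 = 0, so (s + 1) is a factor.
Dividing, p(s) = (s + 1)(s^2 - 9s + 20).
Factor s^2 - 9s + 20: two numbers with sum 9 and product 20 are 5 and 4, so s^2 - 9s + 20 = (s - 5)(s - 4).
Hence p(s) = (s - 5) (s - 4) (s + 1), with roots -1, 4, 5.
At least one eigenvalue has non-negative real part, so the system is not asymptotically stable.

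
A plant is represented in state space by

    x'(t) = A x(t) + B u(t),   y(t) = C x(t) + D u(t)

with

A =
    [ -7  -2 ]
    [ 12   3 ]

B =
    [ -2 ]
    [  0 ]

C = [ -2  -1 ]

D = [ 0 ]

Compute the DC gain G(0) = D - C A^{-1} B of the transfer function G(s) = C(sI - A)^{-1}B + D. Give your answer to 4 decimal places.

G(0) = C(-A)^{-1}B + D = -C A^{-1} B + D.
det A = 3, so A^{-1} = (1/3)·adj(A) = [[1, 2/3], [-4, -7/3]]
A^{-1} B = [-2, 8]^T
C A^{-1} B = -4
G(0) = D - C A^{-1} B = 0 - (-4) = 4

4.0000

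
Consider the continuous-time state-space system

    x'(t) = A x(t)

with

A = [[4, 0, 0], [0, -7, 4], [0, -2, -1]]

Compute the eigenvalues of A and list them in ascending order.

det(sI - A) = s^3 - (tr A)s^2 + (M11 + M22 + M33)s - det A, where Mii is the 2×2 principal minor of A obtained by deleting row i and column i.
tr A = 4 + (-7) + (-1) = -4; M11 = (-7)·(-1) - 4·(-2) = 7 - (-8) = 15; M22 = 4·(-1) - 0·0 = -4 - 0 = -4; M33 = 4·(-7) - 0·0 = -28 - 0 = -28; sum of minors = -17.
det A = 4·((-7)·(-1) - 4·(-2)) - 0·(0·(-1) - 4·0) + 0·(0·(-2) - (-7)·0) = 4·15 - 0·0 + 0·0 = 60.
So p(s) = det(sI - A) = s^3 + 4s^2 - 17s - 60.
Rational-root test: any integer root divides -60. Testing small divisors, s = -3 works: p(-3) = -27 + 36 + 51 + (-60) = 0, so (s + 3) is a factor.
Dividing, p(s) = (s + 3)(s^2 + s - 20).
Factor s^2 + s - 20: two numbers with sum -1 and product -20 are 4 and -5, so s^2 + s - 20 = (s - 4)(s + 5).
Hence p(s) = (s - 4) (s + 3) (s + 5), with roots -5, -3, 4.
At least one eigenvalue has non-negative real part, so the system is not asymptotically stable.

-5, -3, 4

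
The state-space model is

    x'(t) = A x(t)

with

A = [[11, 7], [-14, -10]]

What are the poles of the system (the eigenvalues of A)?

det(sI - A) = s^2 - (tr A)s + det A, with tr A = 11 + (-10) = 1 and det A = 11·(-10) - 7·(-14) = -110 - (-98) = -12.
So p(s) = det(sI - A) = s^2 - s - 12.
Factor s^2 - s - 12: two numbers with sum 1 and product -12 are 4 and -3, so s^2 - s - 12 = (s - 4)(s + 3).
Hence p(s) = (s - 4) (s + 3), with roots -3, 4.
At least one eigenvalue has non-negative real part, so the system is not asymptotically stable.

-3, 4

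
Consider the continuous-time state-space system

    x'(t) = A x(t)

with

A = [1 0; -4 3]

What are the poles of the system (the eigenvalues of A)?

det(sI - A) = s^2 - (tr A)s + det A, with tr A = 1 + 3 = 4 and det A = 1·3 - 0·(-4) = 3 - 0 = 3.
So p(s) = det(sI - A) = s^2 - 4s + 3.
Factor s^2 - 4s + 3: two numbers with sum 4 and product 3 are 3 and 1, so s^2 - 4s + 3 = (s - 3)(s - 1).
Hence p(s) = (s - 3) (s - 1), with roots 1, 3.
At least one eigenvalue has non-negative real part, so the system is not asymptotically stable.

1, 3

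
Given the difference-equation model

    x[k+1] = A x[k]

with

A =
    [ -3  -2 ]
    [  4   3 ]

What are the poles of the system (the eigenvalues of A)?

det(zI - A) = z^2 - (tr A)z + det A, with tr A = (-3) + 3 = 0 and det A = (-3)·3 - (-2)·4 = -9 - (-8) = -1.
So p(z) = det(zI - A) = z^2 - 1.
Factor z^2 - 1: two numbers with sum 0 and product -1 are 1 and -1, so z^2 - 1 = (z - 1)(z + 1).
Hence p(z) = (z - 1) (z + 1), with roots -1, 1.

-1, 1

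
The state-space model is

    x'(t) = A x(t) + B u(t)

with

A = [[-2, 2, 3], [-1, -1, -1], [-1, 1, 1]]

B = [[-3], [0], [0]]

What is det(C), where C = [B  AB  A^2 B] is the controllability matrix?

-108

AB = [[6], [3], [3]]
A^2B = [[3], [-12], [0]]
Controllability matrix C = [B  AB  A^2B] = [[-3, 6, 3], [0, 3, -12], [0, 3, 0]]
Expanding along the first row, det(C) = (-3)·(3·0 - (-12)·3) - 6·(0·0 - (-12)·0) + 3·(0·3 - 3·0) = (-3)·36 - 6·0 + 3·0 = -108
Since det(C) ≠ 0, rank(C) = 3 and the system is completely controllable.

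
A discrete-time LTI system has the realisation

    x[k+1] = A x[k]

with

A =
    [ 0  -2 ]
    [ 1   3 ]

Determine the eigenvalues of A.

det(zI - A) = z^2 - (tr A)z + det A, with tr A = 0 + 3 = 3 and det A = 0·3 - (-2)·1 = 0 - (-2) = 2.
So p(z) = det(zI - A) = z^2 - 3z + 2.
Factor z^2 - 3z + 2: two numbers with sum 3 and product 2 are 2 and 1, so z^2 - 3z + 2 = (z - 2)(z - 1).
Hence p(z) = (z - 2) (z - 1), with roots 1, 2.

1, 2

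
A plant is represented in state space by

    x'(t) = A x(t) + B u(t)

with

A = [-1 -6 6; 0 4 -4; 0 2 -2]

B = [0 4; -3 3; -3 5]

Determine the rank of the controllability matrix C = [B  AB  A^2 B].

AB = [[0, 8], [0, -8], [0, -4]]
A^2B = [[0, 16], [0, -16], [0, -8]]
Controllability matrix C = [B  AB  A^2B] = [[0, 4, 0, 8, 0, 16], [-3, 3, 0, -8, 0, -16], [-3, 5, 0, -4, 0, -8]]
The rows r1, r2, r3 of C are linearly dependent: -r1 - 2·r2 + 2·r3 = 0 (check each entry), so rank(C) ≤ 2.
The 2×2 minor from rows 1, 2, columns 1, 2 is 0·3 - 4·(-3) = 0 - (-12) = 12 ≠ 0, so rank(C) = 2.
rank(C) = 2 < n = 3, so the pair (A, B) is not completely controllable.

2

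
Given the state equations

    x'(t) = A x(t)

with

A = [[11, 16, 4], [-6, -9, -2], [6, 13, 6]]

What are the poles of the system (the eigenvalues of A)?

-1, 4, 5

det(sI - A) = s^3 - (tr A)s^2 + (M11 + M22 + M33)s - det A, where Mii is the 2×2 principal minor of A obtained by deleting row i and column i.
tr A = 11 + (-9) + 6 = 8; M11 = (-9)·6 - (-2)·13 = -54 - (-26) = -28; M22 = 11·6 - 4·6 = 66 - 24 = 42; M33 = 11·(-9) - 16·(-6) = -99 - (-96) = -3; sum of minors = 11.
det A = 11·((-9)·6 - (-2)·13) - 16·((-6)·6 - (-2)·6) + 4·((-6)·13 - (-9)·6) = 11·(-28) - 16·(-24) + 4·(-24) = -20.
So p(s) = det(sI - A) = s^3 - 8s^2 + 11s + 20.
Rational-root test: any integer root divides 20. Testing small divisors, s = -1 works: p(-1) = -1 + (-8) + (-11) + 20 = 0, so (s + 1) is a factor.
Dividing, p(s) = (s + 1)(s^2 - 9s + 20).
Factor s^2 - 9s + 20: two numbers with sum 9 and product 20 are 5 and 4, so s^2 - 9s + 20 = (s - 5)(s - 4).
Hence p(s) = (s - 5) (s - 4) (s + 1), with roots -1, 4, 5.
At least one eigenvalue has non-negative real part, so the system is not asymptotically stable.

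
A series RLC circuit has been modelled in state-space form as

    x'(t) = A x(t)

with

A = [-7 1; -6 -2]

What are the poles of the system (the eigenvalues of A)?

-5, -4

det(sI - A) = s^2 - (tr A)s + det A, with tr A = (-7) + (-2) = -9 and det A = (-7)·(-2) - 1·(-6) = 14 - (-6) = 20.
So p(s) = det(sI - A) = s^2 + 9s + 20.
Factor s^2 + 9s + 20: two numbers with sum -9 and product 20 are -4 and -5, so s^2 + 9s + 20 = (s + 4)(s + 5).
Hence p(s) = (s + 4) (s + 5), with roots -5, -4.
All eigenvalues have negative real part, so the system is asymptotically stable.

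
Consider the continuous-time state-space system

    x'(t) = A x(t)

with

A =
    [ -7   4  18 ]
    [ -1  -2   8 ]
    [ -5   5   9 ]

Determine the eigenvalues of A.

det(sI - A) = s^3 - (tr A)s^2 + (M11 + M22 + M33)s - det A, where Mii is the 2×2 principal minor of A obtained by deleting row i and column i.
tr A = (-7) + (-2) + 9 = 0; M11 = (-2)·9 - 8·5 = -18 - 40 = -58; M22 = (-7)·9 - 18·(-5) = -63 - (-90) = 27; M33 = (-7)·(-2) - 4·(-1) = 14 - (-4) = 18; sum of minors = -13.
det A = (-7)·((-2)·9 - 8·5) - 4·((-1)·9 - 8·(-5)) + 18·((-1)·5 - (-2)·(-5)) = (-7)·(-58) - 4·31 + 18·(-15) = 12.
So p(s) = det(sI - A) = s^3 - 13s - 12.
Rational-root test: any integer root divides -12. Testing small divisors, s = -1 works: p(-1) = -1 + 0 + 13 + (-12) = 0, so (s + 1) is a factor.
Dividing, p(s) = (s + 1)(s^2 - s - 12).
Factor s^2 - s - 12: two numbers with sum 1 and product -12 are 4 and -3, so s^2 - s - 12 = (s - 4)(s + 3).
Hence p(s) = (s - 4) (s + 1) (s + 3), with roots -3, -1, 4.
At least one eigenvalue has non-negative real part, so the system is not asymptotically stable.

-3, -1, 4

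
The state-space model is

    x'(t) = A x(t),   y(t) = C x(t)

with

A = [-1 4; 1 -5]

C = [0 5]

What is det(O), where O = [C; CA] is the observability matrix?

-25

CA = [[5, -25]]
Observability matrix O = [C; CA] = [[0, 5], [5, -25]]
det(O) = 0·(-25) - 5·5 = 0 - 25 = -25
Since det(O) ≠ 0, rank(O) = 2 and the system is completely observable.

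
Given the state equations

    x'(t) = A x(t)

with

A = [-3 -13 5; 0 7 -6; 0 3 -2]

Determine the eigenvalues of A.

-3, 1, 4

det(sI - A) = s^3 - (tr A)s^2 + (M11 + M22 + M33)s - det A, where Mii is the 2×2 principal minor of A obtained by deleting row i and column i.
tr A = (-3) + 7 + (-2) = 2; M11 = 7·(-2) - (-6)·3 = -14 - (-18) = 4; M22 = (-3)·(-2) - 5·0 = 6 - 0 = 6; M33 = (-3)·7 - (-13)·0 = -21 - 0 = -21; sum of minors = -11.
det A = (-3)·(7·(-2) - (-6)·3) - (-13)·(0·(-2) - (-6)·0) + 5·(0·3 - 7·0) = (-3)·4 - (-13)·0 + 5·0 = -12.
So p(s) = det(sI - A) = s^3 - 2s^2 - 11s + 12.
Rational-root test: any integer root divides 12. Testing small divisors, s = 1 works: p(1) = 1 + (-2) + (-11) + 12 = 0, so (s - 1) is a factor.
Dividing, p(s) = (s - 1)(s^2 - s - 12).
Factor s^2 - s - 12: two numbers with sum 1 and product -12 are 4 and -3, so s^2 - s - 12 = (s - 4)(s + 3).
Hence p(s) = (s - 4) (s - 1) (s + 3), with roots -3, 1, 4.
At least one eigenvalue has non-negative real part, so the system is not asymptotically stable.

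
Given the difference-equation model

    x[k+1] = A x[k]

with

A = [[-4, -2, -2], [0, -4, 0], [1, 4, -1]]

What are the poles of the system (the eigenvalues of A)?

-4, -3, -2

det(zI - A) = z^3 - (tr A)z^2 + (M11 + M22 + M33)z - det A, where Mii is the 2×2 principal minor of A obtained by deleting row i and column i.
tr A = (-4) + (-4) + (-1) = -9; M11 = (-4)·(-1) - 0·4 = 4 - 0 = 4; M22 = (-4)·(-1) - (-2)·1 = 4 - (-2) = 6; M33 = (-4)·(-4) - (-2)·0 = 16 - 0 = 16; sum of minors = 26.
det A = (-4)·((-4)·(-1) - 0·4) - (-2)·(0·(-1) - 0·1) + (-2)·(0·4 - (-4)·1) = (-4)·4 - (-2)·0 + (-2)·4 = -24.
So p(z) = det(zI - A) = z^3 + 9z^2 + 26z + 24.
Rational-root test: any integer root divides 24. Testing small divisors, z = -2 works: p(-2) = -8 + 36 + (-52) + 24 = 0, so (z + 2) is a factor.
Dividing, p(z) = (z + 2)(z^2 + 7z + 12).
Factor z^2 + 7z + 12: two numbers with sum -7 and product 12 are -3 and -4, so z^2 + 7z + 12 = (z + 3)(z + 4).
Hence p(z) = (z + 2) (z + 3) (z + 4), with roots -4, -3, -2.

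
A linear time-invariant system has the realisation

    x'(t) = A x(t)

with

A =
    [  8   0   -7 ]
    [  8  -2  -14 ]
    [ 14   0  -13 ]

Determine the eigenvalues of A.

-6, -2, 1

det(sI - A) = s^3 - (tr A)s^2 + (M11 + M22 + M33)s - det A, where Mii is the 2×2 principal minor of A obtained by deleting row i and column i.
tr A = 8 + (-2) + (-13) = -7; M11 = (-2)·(-13) - (-14)·0 = 26 - 0 = 26; M22 = 8·(-13) - (-7)·14 = -104 - (-98) = -6; M33 = 8·(-2) - 0·8 = -16 - 0 = -16; sum of minors = 4.
det A = 8·((-2)·(-13) - (-14)·0) - 0·(8·(-13) - (-14)·14) + (-7)·(8·0 - (-2)·14) = 8·26 - 0·92 + (-7)·28 = 12.
So p(s) = det(sI - A) = s^3 + 7s^2 + 4s - 12.
Rational-root test: any integer root divides -12. Testing small divisors, s = 1 works: p(1) = 1 + 7 + 4 + (-12) = 0, so (s - 1) is a factor.
Dividing, p(s) = (s - 1)(s^2 + 8s + 12).
Factor s^2 + 8s + 12: two numbers with sum -8 and product 12 are -2 and -6, so s^2 + 8s + 12 = (s + 2)(s + 6).
Hence p(s) = (s - 1) (s + 2) (s + 6), with roots -6, -2, 1.
At least one eigenvalue has non-negative real part, so the system is not asymptotically stable.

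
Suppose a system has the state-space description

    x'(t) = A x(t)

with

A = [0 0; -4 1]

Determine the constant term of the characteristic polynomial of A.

For a 2×2 matrix, det(sI - A) = s^2 - (tr A)s + det A.
tr A = 1, det A = 0.
So p(s) = s^2 - s.
The constant term is 0.

0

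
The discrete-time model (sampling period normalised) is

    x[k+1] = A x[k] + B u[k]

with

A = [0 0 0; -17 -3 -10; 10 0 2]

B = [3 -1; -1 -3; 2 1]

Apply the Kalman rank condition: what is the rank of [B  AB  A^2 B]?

AB = [[0, 0], [-68, 16], [34, -8]]
A^2B = [[0, 0], [-136, 32], [68, -16]]
Controllability matrix C = [B  AB  A^2B] = [[3, -1, 0, 0, 0, 0], [-1, -3, -68, 16, -136, 32], [2, 1, 34, -8, 68, -16]]
The rows r1, r2, r3 of C are linearly dependent: -r1 + r2 + 2·r3 = 0 (check each entry), so rank(C) ≤ 2.
The 2×2 minor from rows 1, 2, columns 1, 2 is 3·(-3) - (-1)·(-1) = -9 - 1 = -10 ≠ 0, so rank(C) = 2.
rank(C) = 2 < n = 3, so the pair (A, B) is not completely controllable.

2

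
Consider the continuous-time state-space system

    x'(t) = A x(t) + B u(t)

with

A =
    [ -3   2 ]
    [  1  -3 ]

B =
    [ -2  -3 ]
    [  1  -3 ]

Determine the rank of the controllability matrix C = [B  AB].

2

AB = [[8, 3], [-5, 6]]
Controllability matrix C = [B  AB] = [[-2, -3, 8, 3], [1, -3, -5, 6]]
Take the 2×2 submatrix of C formed by columns 1, 2: [[-2, -3], [1, -3]]. Its determinant is (-2)·(-3) - (-3)·1 = 6 - (-3) = 9 ≠ 0.
So rank(C) ≥ 2; since C has 2 rows, rank(C) = 2.
rank(C) = 2 = n, so the pair (A, B) is completely controllable.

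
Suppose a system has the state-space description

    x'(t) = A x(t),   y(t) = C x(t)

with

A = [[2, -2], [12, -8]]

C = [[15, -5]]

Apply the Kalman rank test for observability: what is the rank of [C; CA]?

1

CA = [[-30, 10]]
Observability matrix O = [C; CA] = [[15, -5], [-30, 10]]
Every row of O is a scalar multiple of row 1 = [15, -5] (multipliers 1, -2), so the rows span a one-dimensional space.
O ≠ 0, hence rank(O) = 1.
rank(O) = 1 < n = 2, so the pair (A, C) is not completely observable.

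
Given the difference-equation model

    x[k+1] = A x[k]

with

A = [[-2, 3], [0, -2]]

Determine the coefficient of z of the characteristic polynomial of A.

For a 2×2 matrix, det(zI - A) = z^2 - (tr A)z + det A.
tr A = -4, det A = 4.
So p(z) = z^2 + 4z + 4.
The coefficient of z is 4.

4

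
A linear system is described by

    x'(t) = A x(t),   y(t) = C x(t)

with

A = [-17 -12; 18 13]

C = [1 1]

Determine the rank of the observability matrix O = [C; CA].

CA = [[1, 1]]
Observability matrix O = [C; CA] = [[1, 1], [1, 1]]
Every row of O is a scalar multiple of row 1 = [1, 1] (multipliers 1, 1), so the rows span a one-dimensional space.
O ≠ 0, hence rank(O) = 1.
rank(O) = 1 < n = 2, so the pair (A, C) is not completely observable.

1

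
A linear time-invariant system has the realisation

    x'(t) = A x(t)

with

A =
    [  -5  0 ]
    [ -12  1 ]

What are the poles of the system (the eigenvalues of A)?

-5, 1

det(sI - A) = s^2 - (tr A)s + det A, with tr A = (-5) + 1 = -4 and det A = (-5)·1 - 0·(-12) = -5 - 0 = -5.
So p(s) = det(sI - A) = s^2 + 4s - 5.
Factor s^2 + 4s - 5: two numbers with sum -4 and product -5 are 1 and -5, so s^2 + 4s - 5 = (s - 1)(s + 5).
Hence p(s) = (s - 1) (s + 5), with roots -5, 1.
At least one eigenvalue has non-negative real part, so the system is not asymptotically stable.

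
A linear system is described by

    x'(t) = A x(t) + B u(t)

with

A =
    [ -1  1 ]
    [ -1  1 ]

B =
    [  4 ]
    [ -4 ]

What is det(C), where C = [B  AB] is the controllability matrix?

AB = [[-8], [-8]]
Controllability matrix C = [B  AB] = [[4, -8], [-4, -8]]
det(C) = 4·(-8) - (-8)·(-4) = -32 - 32 = -64
Since det(C) ≠ 0, rank(C) = 2 and the system is completely controllable.

-64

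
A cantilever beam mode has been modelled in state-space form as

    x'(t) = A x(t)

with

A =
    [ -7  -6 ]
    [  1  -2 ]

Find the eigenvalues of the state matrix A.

det(sI - A) = s^2 - (tr A)s + det A, with tr A = (-7) + (-2) = -9 and det A = (-7)·(-2) - (-6)·1 = 14 - (-6) = 20.
So p(s) = det(sI - A) = s^2 + 9s + 20.
Factor s^2 + 9s + 20: two numbers with sum -9 and product 20 are -4 and -5, so s^2 + 9s + 20 = (s + 4)(s + 5).
Hence p(s) = (s + 4) (s + 5), with roots -5, -4.
All eigenvalues have negative real part, so the system is asymptotically stable.

-5, -4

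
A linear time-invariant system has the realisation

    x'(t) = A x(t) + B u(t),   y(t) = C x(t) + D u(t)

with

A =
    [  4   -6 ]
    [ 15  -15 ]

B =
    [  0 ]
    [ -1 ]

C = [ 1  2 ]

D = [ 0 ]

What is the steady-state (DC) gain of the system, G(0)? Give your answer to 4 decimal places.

G(0) = C(-A)^{-1}B + D = -C A^{-1} B + D.
det A = 30, so A^{-1} = (1/30)·adj(A) = [[-1/2, 1/5], [-1/2, 2/15]]
A^{-1} B = [-1/5, -2/15]^T
C A^{-1} B = -7/15
G(0) = D - C A^{-1} B = 0 - (-7/15) = 7/15 ≈ 0.4667

0.4667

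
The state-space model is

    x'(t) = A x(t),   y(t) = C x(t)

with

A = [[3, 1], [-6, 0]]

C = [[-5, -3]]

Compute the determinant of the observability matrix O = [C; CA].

CA = [[3, -5]]
Observability matrix O = [C; CA] = [[-5, -3], [3, -5]]
det(O) = (-5)·(-5) - (-3)·3 = 25 - (-9) = 34
Since det(O) ≠ 0, rank(O) = 2 and the system is completely observable.

34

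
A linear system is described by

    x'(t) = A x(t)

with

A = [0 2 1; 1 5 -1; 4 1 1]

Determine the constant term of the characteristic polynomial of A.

29

Expand det(sI - A) for the 3×3 matrix.
p(s) = s^3 - 6s^2 + 29.
(Check: constant term = det(-A) = (-1)^3 det A = 29; coefficient of s^2 = -tr A = -6.)
The constant term is 29.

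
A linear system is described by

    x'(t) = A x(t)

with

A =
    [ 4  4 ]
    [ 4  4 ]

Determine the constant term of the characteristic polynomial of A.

0

For a 2×2 matrix, det(sI - A) = s^2 - (tr A)s + det A.
tr A = 8, det A = 0.
So p(s) = s^2 - 8s.
The constant term is 0.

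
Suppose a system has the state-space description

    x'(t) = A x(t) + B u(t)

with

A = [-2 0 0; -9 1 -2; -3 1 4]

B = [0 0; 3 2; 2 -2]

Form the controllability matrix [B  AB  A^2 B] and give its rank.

2

AB = [[0, 0], [-1, 6], [11, -6]]
A^2B = [[0, 0], [-23, 18], [43, -18]]
Controllability matrix C = [B  AB  A^2B] = [[0, 0, 0, 0, 0, 0], [3, 2, -1, 6, -23, 18], [2, -2, 11, -6, 43, -18]]
Row 1 of C is identically zero, so rank(C) ≤ 2.
The 2×2 minor from rows 2, 3, columns 1, 2 is 3·(-2) - 2·2 = -6 - 4 = -10 ≠ 0, so rank(C) = 2.
rank(C) = 2 < n = 3, so the pair (A, B) is not completely controllable.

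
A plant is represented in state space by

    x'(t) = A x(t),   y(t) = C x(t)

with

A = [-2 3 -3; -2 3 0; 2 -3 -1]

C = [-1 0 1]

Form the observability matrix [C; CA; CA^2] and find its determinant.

CA = [[4, -6, 2]]
CA^2 = [[8, -12, -14]]
Observability matrix O = [C; CA; CA^2] = [[-1, 0, 1], [4, -6, 2], [8, -12, -14]]
Expanding along the first row, det(O) = (-1)·((-6)·(-14) - 2·(-12)) - 0·(4·(-14) - 2·8) + 1·(4·(-12) - (-6)·8) = (-1)·108 - 0·(-72) + 1·0 = -108
Since det(O) ≠ 0, rank(O) = 3 and the system is completely observable.

-108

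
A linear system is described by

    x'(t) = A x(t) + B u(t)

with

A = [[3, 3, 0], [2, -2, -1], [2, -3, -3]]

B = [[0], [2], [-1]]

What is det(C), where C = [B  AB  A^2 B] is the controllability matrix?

-567

AB = [[6], [-3], [-3]]
A^2B = [[9], [21], [30]]
Controllability matrix C = [B  AB  A^2B] = [[0, 6, 9], [2, -3, 21], [-1, -3, 30]]
Expanding along the first row, det(C) = 0·((-3)·30 - 21·(-3)) - 6·(2·30 - 21·(-1)) + 9·(2·(-3) - (-3)·(-1)) = 0·(-27) - 6·81 + 9·(-9) = -567
Since det(C) ≠ 0, rank(C) = 3 and the system is completely controllable.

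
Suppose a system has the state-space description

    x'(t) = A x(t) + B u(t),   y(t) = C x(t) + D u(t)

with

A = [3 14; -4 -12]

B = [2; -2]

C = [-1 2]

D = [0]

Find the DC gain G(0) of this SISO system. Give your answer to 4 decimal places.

0.0000

G(0) = C(-A)^{-1}B + D = -C A^{-1} B + D.
det A = 20, so A^{-1} = (1/20)·adj(A) = [[-3/5, -7/10], [1/5, 3/20]]
A^{-1} B = [1/5, 1/10]^T
C A^{-1} B = 0
G(0) = D - C A^{-1} B = 0 - (0) = 0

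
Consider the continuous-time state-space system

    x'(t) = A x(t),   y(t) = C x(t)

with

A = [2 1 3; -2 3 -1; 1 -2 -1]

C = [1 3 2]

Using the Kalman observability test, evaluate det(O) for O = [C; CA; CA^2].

CA = [[-2, 6, -2]]
CA^2 = [[-18, 20, -10]]
Observability matrix O = [C; CA; CA^2] = [[1, 3, 2], [-2, 6, -2], [-18, 20, -10]]
Expanding along the first row, det(O) = 1·(6·(-10) - (-2)·20) - 3·((-2)·(-10) - (-2)·(-18)) + 2·((-2)·20 - 6·(-18)) = 1·(-20) - 3·(-16) + 2·68 = 164
Since det(O) ≠ 0, rank(O) = 3 and the system is completely observable.

164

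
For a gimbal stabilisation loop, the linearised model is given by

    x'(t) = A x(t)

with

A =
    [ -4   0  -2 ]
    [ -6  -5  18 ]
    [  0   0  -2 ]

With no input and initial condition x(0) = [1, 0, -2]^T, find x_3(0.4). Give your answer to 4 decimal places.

det(sI - A) = s^3 - (tr A)s^2 + (M11 + M22 + M33)s - det A, where Mii is the 2×2 principal minor of A obtained by deleting row i and column i.
tr A = (-4) + (-5) + (-2) = -11; M11 = (-5)·(-2) - 18·0 = 10 - 0 = 10; M22 = (-4)·(-2) - (-2)·0 = 8 - 0 = 8; M33 = (-4)·(-5) - 0·(-6) = 20 - 0 = 20; sum of minors = 38.
det A = (-4)·((-5)·(-2) - 18·0) - 0·((-6)·(-2) - 18·0) + (-2)·((-6)·0 - (-5)·0) = (-4)·10 - 0·12 + (-2)·0 = -40.
So p(s) = det(sI - A) = s^3 + 11s^2 + 38s + 40.
Rational-root test: any integer root divides 40. Testing small divisors, s = -2 works: p(-2) = -8 + 44 + (-76) + 40 = 0, so (s + 2) is a factor.
Dividing, p(s) = (s + 2)(s^2 + 9s + 20).
Factor s^2 + 9s + 20: two numbers with sum -9 and product 20 are -4 and -5, so s^2 + 9s + 20 = (s + 4)(s + 5).
Hence p(s) = (s + 2) (s + 4) (s + 5), with roots -5, -4, -2.
The eigenvalues -5, -4, -2 are distinct and real, so A is diagonalisable and x(t) = e^{At} x(0) = V diag(e^{λ_i t}) V^{-1} x(0), where the columns of V are the eigenvectors.
λ = -5: A - (-5)I = [[1, 0, -2], [-6, 0, 18], [0, 0, 3]]. v must be orthogonal to every row; (row 1) × (row 2) = [0, -6, 0], so take v_1 = [0, 1, 0]^T.
λ = -4: A - (-4)I = [[0, 0, -2], [-6, -1, 18], [0, 0, 2]]. v must be orthogonal to every row; (row 1) × (row 2) = [-2, 12, 0], so take v_2 = [-1, 6, 0]^T.
λ = -2: A - (-2)I = [[-2, 0, -2], [-6, -3, 18], [0, 0, 0]]. v must be orthogonal to every row; (row 1) × (row 2) = [-6, 48, 6], so take v_3 = [-1, 8, 1]^T.
V = [v_1 v_2 v_3] = [[0, -1, -1], [1, 6, 8], [0, 0, 1]] has det V = 1, so V^{-1} = adj(V)/det V = [[6, 1, -2], [-1, 0, -1], [0, 0, 1]].
Modal coordinates z(0) = V^{-1} x(0): 6·1 + 1·0 + (-2)·(-2) = 10; (-1)·1 + 0·0 + (-1)·(-2) = 1; 0·1 + 0·0 + 1·(-2) = -2; so z(0) = [10, 1, -2]^T.
x_3(t) = Σ_i (v_i)_3 · z_i(0) · e^{λ_i t} (row 3 of V times the modal terms).
x_3(0.4) = 0·10·e^{-5·0.4} + 0·1·e^{-4·0.4} + 1·(-2)·e^{-2·0.4} = 0·0.135335 + 0·0.201897 + (-2)·0.449329 = -0.8987.

-0.8987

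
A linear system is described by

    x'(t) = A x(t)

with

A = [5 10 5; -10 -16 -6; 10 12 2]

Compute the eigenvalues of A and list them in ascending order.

-5, -4, 0

det(sI - A) = s^3 - (tr A)s^2 + (M11 + M22 + M33)s - det A, where Mii is the 2×2 principal minor of A obtained by deleting row i and column i.
tr A = 5 + (-16) + 2 = -9; M11 = (-16)·2 - (-6)·12 = -32 - (-72) = 40; M22 = 5·2 - 5·10 = 10 - 50 = -40; M33 = 5·(-16) - 10·(-10) = -80 - (-100) = 20; sum of minors = 20.
det A = 5·((-16)·2 - (-6)·12) - 10·((-10)·2 - (-6)·10) + 5·((-10)·12 - (-16)·10) = 5·40 - 10·40 + 5·40 = 0.
So p(s) = det(sI - A) = s^3 + 9s^2 + 20s.
The constant term is 0, so p(s) = s(s^2 + 9s + 20).
Factor s^2 + 9s + 20: two numbers with sum -9 and product 20 are -4 and -5, so s^2 + 9s + 20 = (s + 4)(s + 5).
Hence p(s) = s (s + 4) (s + 5), with roots -5, -4, 0.
At least one eigenvalue has non-negative real part, so the system is not asymptotically stable.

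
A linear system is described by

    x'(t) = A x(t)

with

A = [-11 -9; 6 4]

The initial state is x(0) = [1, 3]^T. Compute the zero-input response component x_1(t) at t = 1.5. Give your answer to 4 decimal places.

det(sI - A) = s^2 - (tr A)s + det A, with tr A = (-11) + 4 = -7 and det A = (-11)·4 - (-9)·6 = -44 - (-54) = 10.
So p(s) = det(sI - A) = s^2 + 7s + 10.
Factor s^2 + 7s + 10: two numbers with sum -7 and product 10 are -2 and -5, so s^2 + 7s + 10 = (s + 2)(s + 5).
Hence p(s) = (s + 2) (s + 5), with roots -5, -2.
The eigenvalues -5, -2 are distinct and real, so A is diagonalisable and x(t) = e^{At} x(0) = V diag(e^{λ_i t}) V^{-1} x(0), where the columns of V are the eigenvectors.
λ = -5: A - (-5)I = [[-6, -9], [6, 9]]. Row 1 gives (-6)·v1 + (-9)·v2 = 0, so take v_1 = [3, -2]^T.
λ = -2: A - (-2)I = [[-9, -9], [6, 6]]. Row 1 gives (-9)·v1 + (-9)·v2 = 0, so take v_2 = [1, -1]^T.
V = [v_1 v_2] = [[3, 1], [-2, -1]] has det V = -1, so V^{-1} = adj(V)/det V = [[1, 1], [-2, -3]].
Modal coordinates z(0) = V^{-1} x(0): 1·1 + 1·3 = 4; (-2)·1 + (-3)·3 = -11; so z(0) = [4, -11]^T.
x_1(t) = Σ_i (v_i)_1 · z_i(0) · e^{λ_i t} (row 1 of V times the modal terms).
x_1(1.5) = 3·4·e^{-5·1.5} + 1·(-11)·e^{-2·1.5} = 12·0.000553 + (-11)·0.049787 = -0.5410.

-0.5410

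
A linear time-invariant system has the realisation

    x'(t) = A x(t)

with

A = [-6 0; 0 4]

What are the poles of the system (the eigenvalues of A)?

det(sI - A) = s^2 - (tr A)s + det A, with tr A = (-6) + 4 = -2 and det A = (-6)·4 - 0·0 = -24 - 0 = -24.
So p(s) = det(sI - A) = s^2 + 2s - 24.
Factor s^2 + 2s - 24: two numbers with sum -2 and product -24 are 4 and -6, so s^2 + 2s - 24 = (s - 4)(s + 6).
Hence p(s) = (s - 4) (s + 6), with roots -6, 4.
At least one eigenvalue has non-negative real part, so the system is not asymptotically stable.

-6, 4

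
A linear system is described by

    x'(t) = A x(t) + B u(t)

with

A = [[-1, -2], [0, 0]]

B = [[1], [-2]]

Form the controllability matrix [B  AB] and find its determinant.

AB = [[3], [0]]
Controllability matrix C = [B  AB] = [[1, 3], [-2, 0]]
det(C) = 1·0 - 3·(-2) = 0 - (-6) = 6
Since det(C) ≠ 0, rank(C) = 2 and the system is completely controllable.

6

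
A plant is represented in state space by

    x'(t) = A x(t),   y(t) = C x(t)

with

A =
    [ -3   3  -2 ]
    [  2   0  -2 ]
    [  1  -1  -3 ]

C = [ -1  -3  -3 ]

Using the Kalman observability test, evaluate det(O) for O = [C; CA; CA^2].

CA = [[-6, 0, 17]]
CA^2 = [[35, -35, -39]]
Observability matrix O = [C; CA; CA^2] = [[-1, -3, -3], [-6, 0, 17], [35, -35, -39]]
Expanding along the first row, det(O) = (-1)·(0·(-39) - 17·(-35)) - (-3)·((-6)·(-39) - 17·35) + (-3)·((-6)·(-35) - 0·35) = (-1)·595 - (-3)·(-361) + (-3)·210 = -2308
Since det(O) ≠ 0, rank(O) = 3 and the system is completely observable.

-2308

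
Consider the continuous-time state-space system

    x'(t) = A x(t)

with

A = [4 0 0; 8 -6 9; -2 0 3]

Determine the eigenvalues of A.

-6, 3, 4

det(sI - A) = s^3 - (tr A)s^2 + (M11 + M22 + M33)s - det A, where Mii is the 2×2 principal minor of A obtained by deleting row i and column i.
tr A = 4 + (-6) + 3 = 1; M11 = (-6)·3 - 9·0 = -18 - 0 = -18; M22 = 4·3 - 0·(-2) = 12 - 0 = 12; M33 = 4·(-6) - 0·8 = -24 - 0 = -24; sum of minors = -30.
det A = 4·((-6)·3 - 9·0) - 0·(8·3 - 9·(-2)) + 0·(8·0 - (-6)·(-2)) = 4·(-18) - 0·42 + 0·(-12) = -72.
So p(s) = det(sI - A) = s^3 - s^2 - 30s + 72.
Rational-root test: any integer root divides 72. Testing small divisors, s = 3 works: p(3) = 27 + (-9) + (-90) + 72 = 0, so (s - 3) is a factor.
Dividing, p(s) = (s - 3)(s^2 + 2s - 24).
Factor s^2 + 2s - 24: two numbers with sum -2 and product -24 are 4 and -6, so s^2 + 2s - 24 = (s - 4)(s + 6).
Hence p(s) = (s - 4) (s - 3) (s + 6), with roots -6, 3, 4.
At least one eigenvalue has non-negative real part, so the system is not asymptotically stable.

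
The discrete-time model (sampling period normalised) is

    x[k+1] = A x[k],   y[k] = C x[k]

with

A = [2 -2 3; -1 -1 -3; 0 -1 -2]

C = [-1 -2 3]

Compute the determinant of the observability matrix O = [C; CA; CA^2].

-12

CA = [[0, 1, -3]]
CA^2 = [[-1, 2, 3]]
Observability matrix O = [C; CA; CA^2] = [[-1, -2, 3], [0, 1, -3], [-1, 2, 3]]
Expanding along the first row, det(O) = (-1)·(1·3 - (-3)·2) - (-2)·(0·3 - (-3)·(-1)) + 3·(0·2 - 1·(-1)) = (-1)·9 - (-2)·(-3) + 3·1 = -12
Since det(O) ≠ 0, rank(O) = 3 and the system is completely observable.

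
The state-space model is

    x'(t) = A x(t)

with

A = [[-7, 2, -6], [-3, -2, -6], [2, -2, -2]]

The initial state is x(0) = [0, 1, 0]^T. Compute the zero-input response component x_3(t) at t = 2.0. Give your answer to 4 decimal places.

det(sI - A) = s^3 - (tr A)s^2 + (M11 + M22 + M33)s - det A, where Mii is the 2×2 principal minor of A obtained by deleting row i and column i.
tr A = (-7) + (-2) + (-2) = -11; M11 = (-2)·(-2) - (-6)·(-2) = 4 - 12 = -8; M22 = (-7)·(-2) - (-6)·2 = 14 - (-12) = 26; M33 = (-7)·(-2) - 2·(-3) = 14 - (-6) = 20; sum of minors = 38.
det A = (-7)·((-2)·(-2) - (-6)·(-2)) - 2·((-3)·(-2) - (-6)·2) + (-6)·((-3)·(-2) - (-2)·2) = (-7)·(-8) - 2·18 + (-6)·10 = -40.
So p(s) = det(sI - A) = s^3 + 11s^2 + 38s + 40.
Rational-root test: any integer root divides 40. Testing small divisors, s = -2 works: p(-2) = -8 + 44 + (-76) + 40 = 0, so (s + 2) is a factor.
Dividing, p(s) = (s + 2)(s^2 + 9s + 20).
Factor s^2 + 9s + 20: two numbers with sum -9 and product 20 are -4 and -5, so s^2 + 9s + 20 = (s + 4)(s + 5).
Hence p(s) = (s + 2) (s + 4) (s + 5), with roots -5, -4, -2.
The eigenvalues -5, -4, -2 are distinct and real, so A is diagonalisable and x(t) = e^{At} x(0) = V diag(e^{λ_i t}) V^{-1} x(0), where the columns of V are the eigenvectors.
λ = -5: A - (-5)I = [[-2, 2, -6], [-3, 3, -6], [2, -2, 3]]. v must be orthogonal to every row; (row 1) × (row 2) = [6, 6, 0], so take v_1 = [1, 1, 0]^T.
λ = -4: A - (-4)I = [[-3, 2, -6], [-3, 2, -6], [2, -2, 2]]. v must be orthogonal to every row; (row 1) × (row 3) = [-8, -6, 2], so take v_2 = [-4, -3, 1]^T.
λ = -2: A - (-2)I = [[-5, 2, -6], [-3, 0, -6], [2, -2, 0]]. v must be orthogonal to every row; (row 1) × (row 2) = [-12, -12, 6], so take v_3 = [2, 2, -1]^T.
V = [v_1 v_2 v_3] = [[1, -4, 2], [1, -3, 2], [0, 1, -1]] has det V = -1, so V^{-1} = adj(V)/det V = [[-1, 2, 2], [-1, 1, 0], [-1, 1, -1]].
Modal coordinates z(0) = V^{-1} x(0): (-1)·0 + 2·1 + 2·0 = 2; (-1)·0 + 1·1 + 0·0 = 1; (-1)·0 + 1·1 + (-1)·0 = 1; so z(0) = [2, 1, 1]^T.
x_3(t) = Σ_i (v_i)_3 · z_i(0) · e^{λ_i t} (row 3 of V times the modal terms).
x_3(2.0) = 0·2·e^{-5·2.0} + 1·1·e^{-4·2.0} + (-1)·1·e^{-2·2.0} = 0·0.000045 + 1·0.000335 + (-1)·0.018316 = -0.0180.

-0.0180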